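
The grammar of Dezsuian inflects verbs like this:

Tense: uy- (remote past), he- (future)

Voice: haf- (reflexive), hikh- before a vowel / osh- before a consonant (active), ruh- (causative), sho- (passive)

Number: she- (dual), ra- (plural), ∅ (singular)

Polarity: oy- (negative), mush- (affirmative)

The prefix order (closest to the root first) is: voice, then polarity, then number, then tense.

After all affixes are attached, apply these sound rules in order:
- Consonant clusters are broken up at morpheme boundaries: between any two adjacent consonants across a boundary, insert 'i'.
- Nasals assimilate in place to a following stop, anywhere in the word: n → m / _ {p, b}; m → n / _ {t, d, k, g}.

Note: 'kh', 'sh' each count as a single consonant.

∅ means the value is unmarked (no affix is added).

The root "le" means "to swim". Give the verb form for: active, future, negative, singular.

Attach voice active osh- (before consonant 'l') → oshle.
Attach polarity negative oy- → oyoshle.
number = singular: zero marking, form stays oyoshle.
Attach tense future he- → heoyoshle.
Apply epenthesis: heoyoshle → heoyoshile.
Nasal assimilation: no change.

heoyoshile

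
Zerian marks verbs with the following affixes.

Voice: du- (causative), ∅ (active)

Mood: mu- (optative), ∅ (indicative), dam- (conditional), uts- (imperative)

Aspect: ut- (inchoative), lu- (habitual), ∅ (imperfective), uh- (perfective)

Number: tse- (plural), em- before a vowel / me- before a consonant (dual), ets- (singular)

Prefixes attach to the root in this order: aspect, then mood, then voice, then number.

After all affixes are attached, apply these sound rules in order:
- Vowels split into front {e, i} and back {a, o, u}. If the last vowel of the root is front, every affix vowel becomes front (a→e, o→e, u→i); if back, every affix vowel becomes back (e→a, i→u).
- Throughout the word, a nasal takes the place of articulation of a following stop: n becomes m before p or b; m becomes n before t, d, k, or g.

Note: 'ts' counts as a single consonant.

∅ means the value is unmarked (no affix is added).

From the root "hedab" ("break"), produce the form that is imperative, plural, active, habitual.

tsautsluhedab

Attach aspect habitual lu- → luhedab.
Attach mood imperative uts- → utsluhedab.
voice = active: zero marking, form stays utsluhedab.
Attach number plural tse- → tseutsluhedab.
Apply vowel harmony: tseutsluhedab → tsautsluhedab.
Nasal assimilation: no change.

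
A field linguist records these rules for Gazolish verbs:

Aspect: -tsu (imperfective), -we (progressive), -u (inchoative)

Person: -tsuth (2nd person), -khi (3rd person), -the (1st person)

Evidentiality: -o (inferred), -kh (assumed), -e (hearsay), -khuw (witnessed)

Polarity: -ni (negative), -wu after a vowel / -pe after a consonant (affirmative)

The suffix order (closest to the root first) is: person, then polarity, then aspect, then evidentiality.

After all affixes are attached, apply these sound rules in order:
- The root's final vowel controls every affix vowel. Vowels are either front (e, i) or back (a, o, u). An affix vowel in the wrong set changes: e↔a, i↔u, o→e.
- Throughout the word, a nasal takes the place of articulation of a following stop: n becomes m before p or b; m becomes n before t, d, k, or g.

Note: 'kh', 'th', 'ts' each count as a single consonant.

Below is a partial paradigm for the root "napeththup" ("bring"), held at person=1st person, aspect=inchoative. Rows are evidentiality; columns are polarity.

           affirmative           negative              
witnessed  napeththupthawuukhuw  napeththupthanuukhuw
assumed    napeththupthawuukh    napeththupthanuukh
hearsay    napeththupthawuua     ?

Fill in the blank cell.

Attach person 1st person -the → napeththupthe.
Attach polarity negative -ni → napeththuptheni.
Attach aspect inchoative -u → napeththuptheniu.
Attach evidentiality hearsay -e → napeththuptheniue.
Apply vowel harmony: napeththuptheniue → napeththupthanuua.
Nasal assimilation: no change.

napeththupthanuua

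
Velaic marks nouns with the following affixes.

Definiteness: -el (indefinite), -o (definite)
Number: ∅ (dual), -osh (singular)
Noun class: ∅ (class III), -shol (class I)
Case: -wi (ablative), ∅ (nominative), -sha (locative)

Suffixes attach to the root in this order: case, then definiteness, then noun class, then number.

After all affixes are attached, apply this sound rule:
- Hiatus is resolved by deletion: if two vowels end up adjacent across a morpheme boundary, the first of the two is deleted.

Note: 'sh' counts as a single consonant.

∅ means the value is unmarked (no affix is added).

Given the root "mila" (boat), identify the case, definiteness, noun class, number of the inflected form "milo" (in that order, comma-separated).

nominative, definite, class III, dual

Segment: mila-o.
case: ∅ → nominative.
definiteness: -o → definite.
noun class: ∅ → class III.
number: ∅ → dual.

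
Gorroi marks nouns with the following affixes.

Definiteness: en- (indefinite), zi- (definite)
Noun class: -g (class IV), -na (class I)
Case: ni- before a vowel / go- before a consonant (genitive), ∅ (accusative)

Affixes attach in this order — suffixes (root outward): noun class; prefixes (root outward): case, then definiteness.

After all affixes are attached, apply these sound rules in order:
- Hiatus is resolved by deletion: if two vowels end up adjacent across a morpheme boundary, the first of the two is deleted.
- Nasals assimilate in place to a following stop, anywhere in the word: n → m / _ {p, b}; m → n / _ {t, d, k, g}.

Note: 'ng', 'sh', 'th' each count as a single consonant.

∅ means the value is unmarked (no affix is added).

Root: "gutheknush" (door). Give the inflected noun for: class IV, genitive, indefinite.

Attach noun class class IV -g → gutheknushg.
Attach case genitive go- (before consonant 'g') → gogutheknushg.
Attach definiteness indefinite en- → engogutheknushg.
Vowel deletion: no change.
Nasal assimilation: no change.

engogutheknushg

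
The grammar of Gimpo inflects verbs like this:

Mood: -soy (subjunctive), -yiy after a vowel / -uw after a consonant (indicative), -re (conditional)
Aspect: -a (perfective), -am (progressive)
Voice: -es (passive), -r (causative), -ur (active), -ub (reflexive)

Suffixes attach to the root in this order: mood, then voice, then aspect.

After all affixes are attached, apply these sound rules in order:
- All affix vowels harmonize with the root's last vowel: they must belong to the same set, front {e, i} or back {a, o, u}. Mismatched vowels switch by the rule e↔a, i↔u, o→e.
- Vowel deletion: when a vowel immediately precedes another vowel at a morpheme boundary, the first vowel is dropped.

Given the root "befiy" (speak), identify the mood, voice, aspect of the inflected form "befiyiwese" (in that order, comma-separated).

Segment: befiy-uw-es-a.
mood: -yiy/uw → indicative.
voice: -es → passive.
aspect: -a → perfective.

indicative, passive, perfective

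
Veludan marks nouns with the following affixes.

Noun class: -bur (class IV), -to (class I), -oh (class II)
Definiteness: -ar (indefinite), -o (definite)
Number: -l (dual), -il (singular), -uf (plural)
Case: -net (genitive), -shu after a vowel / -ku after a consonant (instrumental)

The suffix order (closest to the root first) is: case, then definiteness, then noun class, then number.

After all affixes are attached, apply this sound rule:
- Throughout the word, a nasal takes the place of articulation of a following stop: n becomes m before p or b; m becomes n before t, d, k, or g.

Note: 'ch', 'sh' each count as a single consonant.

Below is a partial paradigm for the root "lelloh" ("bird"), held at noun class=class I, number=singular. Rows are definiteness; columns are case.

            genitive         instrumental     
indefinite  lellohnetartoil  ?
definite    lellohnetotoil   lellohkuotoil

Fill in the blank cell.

lellohkuartoil

Attach case instrumental -ku (after consonant 'h') → lellohku.
Attach definiteness indefinite -ar → lellohkuar.
Attach noun class class I -to → lellohkuarto.
Attach number singular -il → lellohkuartoil.
Nasal assimilation: no change.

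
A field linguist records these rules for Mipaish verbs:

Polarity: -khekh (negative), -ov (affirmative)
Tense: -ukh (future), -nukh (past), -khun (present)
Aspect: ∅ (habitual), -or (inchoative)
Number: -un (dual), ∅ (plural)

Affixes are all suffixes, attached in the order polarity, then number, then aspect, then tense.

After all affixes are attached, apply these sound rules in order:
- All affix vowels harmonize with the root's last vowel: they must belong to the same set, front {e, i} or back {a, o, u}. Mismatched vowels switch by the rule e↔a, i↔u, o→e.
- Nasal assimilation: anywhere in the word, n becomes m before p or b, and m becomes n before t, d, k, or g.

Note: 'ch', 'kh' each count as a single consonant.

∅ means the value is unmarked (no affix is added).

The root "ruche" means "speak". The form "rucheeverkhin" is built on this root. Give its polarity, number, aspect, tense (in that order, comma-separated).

affirmative, plural, inchoative, present

Segment: ruche-ov-or-khun.
polarity: -ov → affirmative.
number: ∅ → plural.
aspect: -or → inchoative.
tense: -khun → present.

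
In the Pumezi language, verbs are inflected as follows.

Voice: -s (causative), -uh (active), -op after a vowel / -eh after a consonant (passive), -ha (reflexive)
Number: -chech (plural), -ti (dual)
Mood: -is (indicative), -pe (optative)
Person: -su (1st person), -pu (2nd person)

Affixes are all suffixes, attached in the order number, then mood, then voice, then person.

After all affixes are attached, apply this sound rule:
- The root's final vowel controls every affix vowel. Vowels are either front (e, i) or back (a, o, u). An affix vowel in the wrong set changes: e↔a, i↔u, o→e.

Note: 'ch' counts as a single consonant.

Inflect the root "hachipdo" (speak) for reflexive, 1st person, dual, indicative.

Attach number dual -ti → hachipdoti.
Attach mood indicative -is → hachipdotiis.
Attach voice reflexive -ha → hachipdotiisha.
Attach person 1st person -su → hachipdotiishasu.
Apply vowel harmony: hachipdotiishasu → hachipdotuushasu.

hachipdotuushasu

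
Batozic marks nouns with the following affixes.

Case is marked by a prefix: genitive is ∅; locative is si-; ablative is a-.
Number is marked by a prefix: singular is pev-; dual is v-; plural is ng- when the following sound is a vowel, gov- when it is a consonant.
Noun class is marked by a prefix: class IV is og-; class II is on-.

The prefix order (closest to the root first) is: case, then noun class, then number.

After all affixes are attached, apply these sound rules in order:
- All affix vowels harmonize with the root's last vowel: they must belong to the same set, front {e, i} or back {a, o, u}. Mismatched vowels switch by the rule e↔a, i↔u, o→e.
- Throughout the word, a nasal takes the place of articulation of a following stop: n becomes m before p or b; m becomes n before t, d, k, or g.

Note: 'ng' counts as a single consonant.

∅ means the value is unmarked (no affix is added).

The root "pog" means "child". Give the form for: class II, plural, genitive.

ngompog

case = genitive: zero marking, form stays pog.
Attach noun class class II on- → onpog.
Attach number plural ng- (before vowel 'o') → ngonpog.
Vowel harmony: no change.
Apply nasal assimilation: ngonpog → ngompog.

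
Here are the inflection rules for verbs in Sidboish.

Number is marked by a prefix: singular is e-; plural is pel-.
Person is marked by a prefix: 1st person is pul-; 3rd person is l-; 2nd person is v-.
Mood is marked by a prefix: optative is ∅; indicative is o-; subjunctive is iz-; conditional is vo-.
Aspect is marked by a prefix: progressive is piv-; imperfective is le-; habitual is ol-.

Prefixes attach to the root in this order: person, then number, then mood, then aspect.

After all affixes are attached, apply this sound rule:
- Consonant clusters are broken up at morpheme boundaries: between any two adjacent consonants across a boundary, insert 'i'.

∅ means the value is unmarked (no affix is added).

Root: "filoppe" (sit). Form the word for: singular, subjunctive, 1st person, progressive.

Attach person 1st person pul- → pulfiloppe.
Attach number singular e- → epulfiloppe.
Attach mood subjunctive iz- → izepulfiloppe.
Attach aspect progressive piv- → pivizepulfiloppe.
Apply epenthesis: pivizepulfiloppe → pivizepulifiloppe.

pivizepulifiloppe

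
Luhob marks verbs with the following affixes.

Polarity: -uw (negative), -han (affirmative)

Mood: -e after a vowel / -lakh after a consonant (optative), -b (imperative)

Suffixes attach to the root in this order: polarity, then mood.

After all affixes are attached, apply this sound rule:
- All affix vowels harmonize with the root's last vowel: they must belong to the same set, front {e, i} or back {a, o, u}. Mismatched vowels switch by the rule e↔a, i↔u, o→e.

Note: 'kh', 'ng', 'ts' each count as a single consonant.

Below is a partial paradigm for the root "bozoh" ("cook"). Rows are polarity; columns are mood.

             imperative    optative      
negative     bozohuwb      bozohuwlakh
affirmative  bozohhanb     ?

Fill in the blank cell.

bozohhanlakh

Attach polarity affirmative -han → bozohhan.
Attach mood optative -lakh (after consonant 'n') → bozohhanlakh.
Vowel harmony: no change.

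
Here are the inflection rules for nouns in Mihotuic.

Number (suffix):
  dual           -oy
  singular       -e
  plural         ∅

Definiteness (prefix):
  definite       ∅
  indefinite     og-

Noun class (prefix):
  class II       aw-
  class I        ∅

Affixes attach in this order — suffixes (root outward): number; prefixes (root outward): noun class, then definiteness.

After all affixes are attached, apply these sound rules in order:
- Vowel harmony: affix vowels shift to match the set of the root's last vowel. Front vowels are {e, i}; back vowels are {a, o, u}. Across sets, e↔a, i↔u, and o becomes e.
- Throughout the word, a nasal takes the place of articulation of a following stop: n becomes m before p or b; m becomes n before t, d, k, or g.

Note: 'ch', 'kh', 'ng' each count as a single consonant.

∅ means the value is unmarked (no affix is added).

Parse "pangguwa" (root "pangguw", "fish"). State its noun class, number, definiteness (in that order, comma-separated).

class I, singular, definite

Segment: pangguw-e.
noun class: ∅ → class I.
number: -e → singular.
definiteness: ∅ → definite.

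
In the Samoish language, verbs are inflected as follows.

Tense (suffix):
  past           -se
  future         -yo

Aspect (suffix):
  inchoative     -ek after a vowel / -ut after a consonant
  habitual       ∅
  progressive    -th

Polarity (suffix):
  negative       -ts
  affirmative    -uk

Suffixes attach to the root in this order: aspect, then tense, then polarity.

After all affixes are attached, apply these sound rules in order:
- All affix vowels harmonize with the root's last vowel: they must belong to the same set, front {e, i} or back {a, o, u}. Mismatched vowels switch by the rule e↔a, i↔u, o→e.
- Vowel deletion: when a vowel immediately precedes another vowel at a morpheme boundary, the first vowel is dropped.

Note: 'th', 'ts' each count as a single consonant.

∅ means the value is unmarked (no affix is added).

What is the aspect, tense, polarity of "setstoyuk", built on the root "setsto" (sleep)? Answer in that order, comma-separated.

Segment: setsto-yo-uk.
aspect: ∅ → habitual.
tense: -yo → future.
polarity: -uk → affirmative.

habitual, future, affirmative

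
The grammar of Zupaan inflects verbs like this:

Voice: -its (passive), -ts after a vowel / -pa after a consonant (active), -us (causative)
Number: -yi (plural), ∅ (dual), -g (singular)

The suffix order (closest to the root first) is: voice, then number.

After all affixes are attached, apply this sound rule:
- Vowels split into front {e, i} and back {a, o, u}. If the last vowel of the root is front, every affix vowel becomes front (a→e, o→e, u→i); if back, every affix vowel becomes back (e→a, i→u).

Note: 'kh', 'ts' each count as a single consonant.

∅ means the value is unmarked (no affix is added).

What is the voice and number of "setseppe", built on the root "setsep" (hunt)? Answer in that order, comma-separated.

active, dual

Segment: setsep-pa.
voice: -ts/pa → active.
number: ∅ → dual.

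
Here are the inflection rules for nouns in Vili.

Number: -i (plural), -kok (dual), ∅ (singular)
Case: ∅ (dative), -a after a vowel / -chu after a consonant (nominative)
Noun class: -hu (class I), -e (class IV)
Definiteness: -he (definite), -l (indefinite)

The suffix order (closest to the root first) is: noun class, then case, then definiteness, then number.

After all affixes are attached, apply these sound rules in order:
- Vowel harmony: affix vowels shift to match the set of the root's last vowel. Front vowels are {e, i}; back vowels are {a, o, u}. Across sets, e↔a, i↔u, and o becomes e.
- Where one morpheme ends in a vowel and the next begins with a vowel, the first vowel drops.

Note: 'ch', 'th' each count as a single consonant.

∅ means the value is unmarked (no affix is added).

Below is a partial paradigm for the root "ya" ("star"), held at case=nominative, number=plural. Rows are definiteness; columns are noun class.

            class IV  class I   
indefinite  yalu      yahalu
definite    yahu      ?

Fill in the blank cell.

yahahu

Attach noun class class I -hu → yahu.
Attach case nominative -a (after vowel 'u') → yahua.
Attach definiteness definite -he → yahuahe.
Attach number plural -i → yahuahei.
Apply vowel harmony: yahuahei → yahuahau.
Apply vowel deletion: yahuahau → yahahu.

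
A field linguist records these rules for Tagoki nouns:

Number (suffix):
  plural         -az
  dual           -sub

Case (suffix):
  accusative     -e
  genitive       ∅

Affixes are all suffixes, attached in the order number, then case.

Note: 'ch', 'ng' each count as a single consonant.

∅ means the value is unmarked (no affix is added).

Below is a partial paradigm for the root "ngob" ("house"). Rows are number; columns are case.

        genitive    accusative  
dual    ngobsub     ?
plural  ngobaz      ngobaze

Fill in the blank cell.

ngobsube

Attach number dual -sub → ngobsub.
Attach case accusative -e → ngobsube.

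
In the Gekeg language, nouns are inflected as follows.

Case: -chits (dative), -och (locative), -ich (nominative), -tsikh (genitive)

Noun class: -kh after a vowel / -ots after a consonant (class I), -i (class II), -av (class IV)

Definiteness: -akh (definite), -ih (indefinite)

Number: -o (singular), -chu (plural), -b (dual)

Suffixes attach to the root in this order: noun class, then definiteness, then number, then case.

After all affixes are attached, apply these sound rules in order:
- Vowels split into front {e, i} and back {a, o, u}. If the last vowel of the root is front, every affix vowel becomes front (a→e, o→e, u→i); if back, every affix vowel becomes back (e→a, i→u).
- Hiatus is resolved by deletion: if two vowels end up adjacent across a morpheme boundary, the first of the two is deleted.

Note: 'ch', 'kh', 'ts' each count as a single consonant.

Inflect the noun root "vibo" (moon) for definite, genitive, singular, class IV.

vibavakhotsukh

Attach noun class class IV -av → viboav.
Attach definiteness definite -akh → viboavakh.
Attach number singular -o → viboavakho.
Attach case genitive -tsikh → viboavakhotsikh.
Apply vowel harmony: viboavakhotsikh → viboavakhotsukh.
Apply vowel deletion: viboavakhotsukh → vibavakhotsukh.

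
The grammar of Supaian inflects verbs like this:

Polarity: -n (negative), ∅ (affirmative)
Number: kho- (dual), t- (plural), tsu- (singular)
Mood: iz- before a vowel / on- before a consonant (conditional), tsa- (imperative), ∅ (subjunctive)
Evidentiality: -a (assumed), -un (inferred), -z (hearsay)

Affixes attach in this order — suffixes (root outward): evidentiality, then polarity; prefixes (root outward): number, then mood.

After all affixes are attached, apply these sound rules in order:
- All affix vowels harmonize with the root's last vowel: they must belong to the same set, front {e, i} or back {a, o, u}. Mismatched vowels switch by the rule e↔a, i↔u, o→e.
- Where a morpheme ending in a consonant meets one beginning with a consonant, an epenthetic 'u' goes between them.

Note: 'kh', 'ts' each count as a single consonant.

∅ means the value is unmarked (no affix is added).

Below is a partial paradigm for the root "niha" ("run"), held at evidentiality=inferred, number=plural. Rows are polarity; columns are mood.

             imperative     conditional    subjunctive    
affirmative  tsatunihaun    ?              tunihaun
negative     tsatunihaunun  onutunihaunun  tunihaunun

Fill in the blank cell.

Attach evidentiality inferred -un → nihaun.
Attach number plural t- → tnihaun.
Attach mood conditional on- (before consonant 't') → ontnihaun.
polarity = affirmative: zero marking, form stays ontnihaun.
Vowel harmony: no change.
Apply epenthesis: ontnihaun → onutunihaun.

onutunihaun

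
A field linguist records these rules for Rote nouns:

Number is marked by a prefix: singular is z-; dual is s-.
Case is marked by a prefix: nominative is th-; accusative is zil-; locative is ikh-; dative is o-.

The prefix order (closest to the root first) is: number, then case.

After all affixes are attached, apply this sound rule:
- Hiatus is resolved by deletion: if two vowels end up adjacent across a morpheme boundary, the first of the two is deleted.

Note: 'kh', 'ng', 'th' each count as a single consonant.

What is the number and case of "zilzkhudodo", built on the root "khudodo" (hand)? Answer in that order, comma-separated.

Segment: zil-z-khudodo.
number: z- → singular.
case: zil- → accusative.

singular, accusative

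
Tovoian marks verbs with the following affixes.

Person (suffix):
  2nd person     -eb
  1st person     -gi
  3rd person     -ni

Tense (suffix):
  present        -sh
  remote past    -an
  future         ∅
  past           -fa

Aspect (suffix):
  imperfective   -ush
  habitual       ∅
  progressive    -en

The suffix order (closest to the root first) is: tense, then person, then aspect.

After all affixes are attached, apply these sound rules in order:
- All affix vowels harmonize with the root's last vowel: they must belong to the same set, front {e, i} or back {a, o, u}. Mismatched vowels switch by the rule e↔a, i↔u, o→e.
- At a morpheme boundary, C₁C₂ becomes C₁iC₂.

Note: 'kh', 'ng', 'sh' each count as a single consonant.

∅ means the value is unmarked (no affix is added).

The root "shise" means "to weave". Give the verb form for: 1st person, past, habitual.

shisefegi

Attach tense past -fa → shisefa.
Attach person 1st person -gi → shisefagi.
aspect = habitual: zero marking, form stays shisefagi.
Apply vowel harmony: shisefagi → shisefegi.
Epenthesis: no change.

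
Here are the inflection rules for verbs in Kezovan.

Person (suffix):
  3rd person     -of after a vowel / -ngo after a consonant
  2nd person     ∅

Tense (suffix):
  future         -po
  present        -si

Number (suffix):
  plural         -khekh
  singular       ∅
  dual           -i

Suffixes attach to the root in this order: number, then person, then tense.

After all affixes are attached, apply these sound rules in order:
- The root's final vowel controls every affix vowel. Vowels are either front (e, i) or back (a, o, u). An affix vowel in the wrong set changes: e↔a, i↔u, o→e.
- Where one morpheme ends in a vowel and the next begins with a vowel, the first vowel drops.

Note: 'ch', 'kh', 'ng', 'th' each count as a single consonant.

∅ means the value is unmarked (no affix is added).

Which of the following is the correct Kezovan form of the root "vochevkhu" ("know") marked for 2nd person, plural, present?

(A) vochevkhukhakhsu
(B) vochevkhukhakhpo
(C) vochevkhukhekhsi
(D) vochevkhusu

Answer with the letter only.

A

Attach number plural -khekh → vochevkhukhekh.
person = 2nd person: zero marking, form stays vochevkhukhekh.
Attach tense present -si → vochevkhukhekhsi.
Apply vowel harmony: vochevkhukhekhsi → vochevkhukhakhsu.
Vowel deletion: no change.
So the correct form is vochevkhukhakhsu, option (A).
(B) vochevkhukhakhpo is wrong: it uses future instead of present for tense.
(D) vochevkhusu is wrong: it uses dual instead of plural for number.
(C) vochevkhukhekhsi is wrong: it fails to apply the sound rule(s).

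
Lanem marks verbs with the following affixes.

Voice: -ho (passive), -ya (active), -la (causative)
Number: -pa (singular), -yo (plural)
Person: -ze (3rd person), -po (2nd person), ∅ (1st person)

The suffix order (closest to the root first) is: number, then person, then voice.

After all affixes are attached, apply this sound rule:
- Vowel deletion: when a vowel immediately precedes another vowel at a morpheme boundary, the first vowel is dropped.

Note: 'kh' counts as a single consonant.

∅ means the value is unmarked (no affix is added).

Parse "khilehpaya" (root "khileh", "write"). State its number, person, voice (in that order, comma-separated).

singular, 1st person, active

Segment: khileh-pa-ya.
number: -pa → singular.
person: ∅ → 1st person.
voice: -ya → active.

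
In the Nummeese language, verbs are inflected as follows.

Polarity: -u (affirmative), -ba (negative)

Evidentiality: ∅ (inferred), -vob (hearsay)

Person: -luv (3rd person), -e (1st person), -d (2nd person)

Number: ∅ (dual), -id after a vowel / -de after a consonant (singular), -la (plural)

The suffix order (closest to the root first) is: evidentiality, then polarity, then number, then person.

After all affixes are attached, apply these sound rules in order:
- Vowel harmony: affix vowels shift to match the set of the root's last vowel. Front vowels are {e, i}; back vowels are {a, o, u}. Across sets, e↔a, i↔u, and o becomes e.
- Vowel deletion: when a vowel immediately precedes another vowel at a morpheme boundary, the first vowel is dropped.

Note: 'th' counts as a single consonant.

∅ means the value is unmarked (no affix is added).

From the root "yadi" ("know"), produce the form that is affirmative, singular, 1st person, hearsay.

yadivebide

Attach evidentiality hearsay -vob → yadivob.
Attach polarity affirmative -u → yadivobu.
Attach number singular -id (after vowel 'u') → yadivobuid.
Attach person 1st person -e → yadivobuide.
Apply vowel harmony: yadivobuide → yadivebiide.
Apply vowel deletion: yadivebiide → yadivebide.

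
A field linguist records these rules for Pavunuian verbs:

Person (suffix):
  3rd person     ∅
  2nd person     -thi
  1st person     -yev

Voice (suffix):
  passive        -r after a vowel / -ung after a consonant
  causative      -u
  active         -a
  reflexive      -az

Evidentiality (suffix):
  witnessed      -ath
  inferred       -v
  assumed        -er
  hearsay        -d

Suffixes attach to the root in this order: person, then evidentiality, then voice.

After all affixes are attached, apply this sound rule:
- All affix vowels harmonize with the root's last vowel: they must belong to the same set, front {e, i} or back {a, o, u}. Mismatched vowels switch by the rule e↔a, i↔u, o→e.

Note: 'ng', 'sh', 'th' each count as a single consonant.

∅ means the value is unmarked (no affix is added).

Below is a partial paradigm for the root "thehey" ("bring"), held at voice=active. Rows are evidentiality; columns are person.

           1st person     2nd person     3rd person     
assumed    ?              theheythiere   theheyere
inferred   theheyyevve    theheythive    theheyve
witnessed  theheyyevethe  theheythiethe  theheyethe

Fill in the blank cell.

theheyyevere

Attach person 1st person -yev → theheyyev.
Attach evidentiality assumed -er → theheyyever.
Attach voice active -a → theheyyevera.
Apply vowel harmony: theheyyevera → theheyyevere.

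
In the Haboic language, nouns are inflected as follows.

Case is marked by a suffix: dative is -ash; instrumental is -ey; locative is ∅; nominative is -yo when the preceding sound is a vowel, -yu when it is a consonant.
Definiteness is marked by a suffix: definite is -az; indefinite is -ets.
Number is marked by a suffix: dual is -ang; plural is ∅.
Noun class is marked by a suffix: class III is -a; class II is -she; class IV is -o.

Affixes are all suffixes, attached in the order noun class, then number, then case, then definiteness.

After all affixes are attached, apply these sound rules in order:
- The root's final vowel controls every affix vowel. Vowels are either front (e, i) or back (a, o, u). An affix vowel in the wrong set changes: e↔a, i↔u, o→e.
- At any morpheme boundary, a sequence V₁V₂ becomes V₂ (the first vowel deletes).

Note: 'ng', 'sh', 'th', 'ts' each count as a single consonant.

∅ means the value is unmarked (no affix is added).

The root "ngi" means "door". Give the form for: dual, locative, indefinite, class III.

Attach noun class class III -a → ngia.
Attach number dual -ang → ngiaang.
case = locative: zero marking, form stays ngiaang.
Attach definiteness indefinite -ets → ngiaangets.
Apply vowel harmony: ngiaangets → ngieengets.
Apply vowel deletion: ngieengets → ngengets.

ngengets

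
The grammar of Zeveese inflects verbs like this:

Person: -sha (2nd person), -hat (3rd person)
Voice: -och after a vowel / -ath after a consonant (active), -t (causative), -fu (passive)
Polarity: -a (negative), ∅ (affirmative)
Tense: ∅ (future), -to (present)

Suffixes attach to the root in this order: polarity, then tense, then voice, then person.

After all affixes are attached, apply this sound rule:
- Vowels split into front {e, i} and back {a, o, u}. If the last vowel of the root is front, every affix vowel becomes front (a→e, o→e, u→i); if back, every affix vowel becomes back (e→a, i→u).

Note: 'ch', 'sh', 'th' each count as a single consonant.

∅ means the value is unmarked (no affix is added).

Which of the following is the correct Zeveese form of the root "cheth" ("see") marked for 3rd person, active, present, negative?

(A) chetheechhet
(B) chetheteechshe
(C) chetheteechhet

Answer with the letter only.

C

Attach polarity negative -a → chetha.
Attach tense present -to → chethato.
Attach voice active -och (after vowel 'o') → chethatooch.
Attach person 3rd person -hat → chethatoochhat.
Apply vowel harmony: chethatoochhat → chetheteechhet.
So the correct form is chetheteechhet, option (C).
(B) chetheteechshe is wrong: it uses 2nd person instead of 3rd person for person.
(A) chetheechhet is wrong: it uses future instead of present for tense.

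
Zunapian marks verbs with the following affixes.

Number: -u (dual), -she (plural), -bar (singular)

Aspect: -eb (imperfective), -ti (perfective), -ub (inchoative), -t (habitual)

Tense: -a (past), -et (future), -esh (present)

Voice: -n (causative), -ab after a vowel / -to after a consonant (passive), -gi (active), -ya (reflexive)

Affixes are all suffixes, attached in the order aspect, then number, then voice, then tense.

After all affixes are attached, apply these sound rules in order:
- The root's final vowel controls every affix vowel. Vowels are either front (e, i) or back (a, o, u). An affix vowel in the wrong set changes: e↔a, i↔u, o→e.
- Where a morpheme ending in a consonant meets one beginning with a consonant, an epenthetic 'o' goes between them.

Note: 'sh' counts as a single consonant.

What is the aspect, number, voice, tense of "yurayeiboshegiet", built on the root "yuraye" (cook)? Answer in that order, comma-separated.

Segment: yuraye-ub-she-gi-et.
aspect: -ub → inchoative.
number: -she → plural.
voice: -gi → active.
tense: -et → future.

inchoative, plural, active, future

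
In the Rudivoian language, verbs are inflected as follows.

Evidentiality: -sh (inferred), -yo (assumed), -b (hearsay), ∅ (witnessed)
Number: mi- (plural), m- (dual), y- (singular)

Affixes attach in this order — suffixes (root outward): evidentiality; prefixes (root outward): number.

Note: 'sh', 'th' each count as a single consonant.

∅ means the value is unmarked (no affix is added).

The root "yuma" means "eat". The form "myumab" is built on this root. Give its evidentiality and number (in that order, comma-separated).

hearsay, dual

Segment: m-yuma-b.
evidentiality: -b → hearsay.
number: m- → dual.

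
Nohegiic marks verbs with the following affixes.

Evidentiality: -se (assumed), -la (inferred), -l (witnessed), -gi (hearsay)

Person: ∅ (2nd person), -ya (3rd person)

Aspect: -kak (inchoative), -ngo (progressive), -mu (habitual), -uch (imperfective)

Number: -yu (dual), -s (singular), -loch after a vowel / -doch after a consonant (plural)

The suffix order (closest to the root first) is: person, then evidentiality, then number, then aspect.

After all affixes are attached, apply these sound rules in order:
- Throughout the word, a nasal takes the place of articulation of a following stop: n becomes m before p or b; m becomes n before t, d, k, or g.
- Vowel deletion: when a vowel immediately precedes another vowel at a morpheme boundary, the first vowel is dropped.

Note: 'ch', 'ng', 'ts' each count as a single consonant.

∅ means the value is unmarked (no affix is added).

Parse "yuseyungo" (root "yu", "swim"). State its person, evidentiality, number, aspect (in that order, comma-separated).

2nd person, assumed, dual, progressive

Segment: yu-se-yu-ngo.
person: ∅ → 2nd person.
evidentiality: -se → assumed.
number: -yu → dual.
aspect: -ngo → progressive.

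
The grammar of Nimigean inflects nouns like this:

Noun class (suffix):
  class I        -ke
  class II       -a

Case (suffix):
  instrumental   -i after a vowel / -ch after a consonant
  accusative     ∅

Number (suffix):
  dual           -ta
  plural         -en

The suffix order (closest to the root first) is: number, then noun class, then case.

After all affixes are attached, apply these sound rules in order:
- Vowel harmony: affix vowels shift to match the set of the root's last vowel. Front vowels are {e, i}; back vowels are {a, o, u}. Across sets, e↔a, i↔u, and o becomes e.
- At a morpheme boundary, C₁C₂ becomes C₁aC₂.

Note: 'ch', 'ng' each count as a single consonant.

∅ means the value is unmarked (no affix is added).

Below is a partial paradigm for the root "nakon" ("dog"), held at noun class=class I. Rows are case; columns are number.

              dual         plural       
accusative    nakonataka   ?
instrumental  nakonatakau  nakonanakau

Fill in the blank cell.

Attach number plural -en → nakonen.
Attach noun class class I -ke → nakonenke.
case = accusative: zero marking, form stays nakonenke.
Apply vowel harmony: nakonenke → nakonanka.
Apply epenthesis: nakonanka → nakonanaka.

nakonanaka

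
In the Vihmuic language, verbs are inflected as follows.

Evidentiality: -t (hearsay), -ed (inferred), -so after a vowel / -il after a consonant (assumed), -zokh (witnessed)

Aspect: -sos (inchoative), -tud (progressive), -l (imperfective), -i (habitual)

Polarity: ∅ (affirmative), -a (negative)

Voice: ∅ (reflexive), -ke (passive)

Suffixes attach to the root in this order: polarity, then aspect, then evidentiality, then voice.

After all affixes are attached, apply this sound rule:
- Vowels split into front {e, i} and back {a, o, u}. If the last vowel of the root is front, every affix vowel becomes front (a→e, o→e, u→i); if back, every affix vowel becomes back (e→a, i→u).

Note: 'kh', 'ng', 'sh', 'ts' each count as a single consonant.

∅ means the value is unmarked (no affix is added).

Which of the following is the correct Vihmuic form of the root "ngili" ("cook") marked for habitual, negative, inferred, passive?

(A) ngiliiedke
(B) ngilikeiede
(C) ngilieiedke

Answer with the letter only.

Attach polarity negative -a → ngilia.
Attach aspect habitual -i → ngiliai.
Attach evidentiality inferred -ed → ngiliaied.
Attach voice passive -ke → ngiliaiedke.
Apply vowel harmony: ngiliaiedke → ngilieiedke.
So the correct form is ngilieiedke, option (C).
(A) ngiliiedke is wrong: it uses affirmative instead of negative for polarity.
(B) ngilikeiede is wrong: it has the affixes in the wrong order.

C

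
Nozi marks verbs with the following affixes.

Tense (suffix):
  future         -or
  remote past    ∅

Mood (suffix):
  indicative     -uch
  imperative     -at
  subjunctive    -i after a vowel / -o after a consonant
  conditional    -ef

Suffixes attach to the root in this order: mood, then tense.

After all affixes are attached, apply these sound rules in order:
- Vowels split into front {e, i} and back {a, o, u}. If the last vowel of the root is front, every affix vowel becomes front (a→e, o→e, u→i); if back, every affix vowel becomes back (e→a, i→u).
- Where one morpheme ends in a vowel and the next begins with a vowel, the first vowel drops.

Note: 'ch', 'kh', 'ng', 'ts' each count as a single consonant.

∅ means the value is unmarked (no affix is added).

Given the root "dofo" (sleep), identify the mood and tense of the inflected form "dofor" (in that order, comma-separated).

Segment: dofo-i-or.
mood: -i/o → subjunctive.
tense: -or → future.

subjunctive, future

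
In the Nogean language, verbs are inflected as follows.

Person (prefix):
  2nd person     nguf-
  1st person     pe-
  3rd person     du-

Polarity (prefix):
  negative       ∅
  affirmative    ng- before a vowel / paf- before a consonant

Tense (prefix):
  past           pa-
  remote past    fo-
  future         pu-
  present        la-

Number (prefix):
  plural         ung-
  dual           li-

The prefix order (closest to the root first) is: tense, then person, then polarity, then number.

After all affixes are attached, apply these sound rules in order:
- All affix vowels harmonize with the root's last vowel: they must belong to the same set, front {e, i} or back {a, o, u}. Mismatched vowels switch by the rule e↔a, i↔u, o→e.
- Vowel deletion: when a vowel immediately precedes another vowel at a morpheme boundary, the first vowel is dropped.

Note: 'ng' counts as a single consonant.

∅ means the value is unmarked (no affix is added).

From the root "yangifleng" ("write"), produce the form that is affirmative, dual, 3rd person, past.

Attach tense past pa- → payangifleng.
Attach person 3rd person du- → dupayangifleng.
Attach polarity affirmative paf- (before consonant 'd') → pafdupayangifleng.
Attach number dual li- → lipafdupayangifleng.
Apply vowel harmony: lipafdupayangifleng → lipefdipeyangifleng.
Vowel deletion: no change.

lipefdipeyangifleng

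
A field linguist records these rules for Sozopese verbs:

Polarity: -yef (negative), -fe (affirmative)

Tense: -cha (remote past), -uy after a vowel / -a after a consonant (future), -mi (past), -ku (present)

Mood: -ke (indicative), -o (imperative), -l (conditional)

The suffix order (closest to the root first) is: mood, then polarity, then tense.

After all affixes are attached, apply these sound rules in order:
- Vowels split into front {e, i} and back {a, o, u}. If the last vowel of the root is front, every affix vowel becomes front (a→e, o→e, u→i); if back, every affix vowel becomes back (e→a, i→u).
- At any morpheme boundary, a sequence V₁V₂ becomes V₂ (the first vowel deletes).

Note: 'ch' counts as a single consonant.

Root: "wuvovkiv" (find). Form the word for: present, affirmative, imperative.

wuvovkivefeki

Attach mood imperative -o → wuvovkivo.
Attach polarity affirmative -fe → wuvovkivofe.
Attach tense present -ku → wuvovkivofeku.
Apply vowel harmony: wuvovkivofeku → wuvovkivefeki.
Vowel deletion: no change.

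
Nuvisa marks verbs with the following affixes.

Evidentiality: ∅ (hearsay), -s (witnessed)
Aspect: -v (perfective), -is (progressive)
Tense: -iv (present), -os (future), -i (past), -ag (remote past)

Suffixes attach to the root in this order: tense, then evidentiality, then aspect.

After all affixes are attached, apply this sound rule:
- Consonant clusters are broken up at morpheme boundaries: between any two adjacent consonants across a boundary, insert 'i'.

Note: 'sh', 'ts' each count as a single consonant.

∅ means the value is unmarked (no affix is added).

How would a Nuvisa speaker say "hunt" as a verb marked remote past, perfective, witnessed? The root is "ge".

Attach tense remote past -ag → geag.
Attach evidentiality witnessed -s → geags.
Attach aspect perfective -v → geagsv.
Apply epenthesis: geagsv → geagisiv.

geagisiv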